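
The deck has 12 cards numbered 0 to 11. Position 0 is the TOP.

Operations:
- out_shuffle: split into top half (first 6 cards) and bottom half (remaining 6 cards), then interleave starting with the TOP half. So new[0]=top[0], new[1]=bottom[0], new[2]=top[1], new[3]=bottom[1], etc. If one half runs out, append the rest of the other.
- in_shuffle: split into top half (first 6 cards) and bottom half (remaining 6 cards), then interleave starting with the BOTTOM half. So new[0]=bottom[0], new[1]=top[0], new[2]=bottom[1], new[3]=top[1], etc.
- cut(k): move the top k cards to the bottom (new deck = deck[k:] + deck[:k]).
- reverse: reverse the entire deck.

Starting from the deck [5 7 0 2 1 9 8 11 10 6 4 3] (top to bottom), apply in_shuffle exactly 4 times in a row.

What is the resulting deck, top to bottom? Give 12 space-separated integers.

After op 1 (in_shuffle): [8 5 11 7 10 0 6 2 4 1 3 9]
After op 2 (in_shuffle): [6 8 2 5 4 11 1 7 3 10 9 0]
After op 3 (in_shuffle): [1 6 7 8 3 2 10 5 9 4 0 11]
After op 4 (in_shuffle): [10 1 5 6 9 7 4 8 0 3 11 2]

Answer: 10 1 5 6 9 7 4 8 0 3 11 2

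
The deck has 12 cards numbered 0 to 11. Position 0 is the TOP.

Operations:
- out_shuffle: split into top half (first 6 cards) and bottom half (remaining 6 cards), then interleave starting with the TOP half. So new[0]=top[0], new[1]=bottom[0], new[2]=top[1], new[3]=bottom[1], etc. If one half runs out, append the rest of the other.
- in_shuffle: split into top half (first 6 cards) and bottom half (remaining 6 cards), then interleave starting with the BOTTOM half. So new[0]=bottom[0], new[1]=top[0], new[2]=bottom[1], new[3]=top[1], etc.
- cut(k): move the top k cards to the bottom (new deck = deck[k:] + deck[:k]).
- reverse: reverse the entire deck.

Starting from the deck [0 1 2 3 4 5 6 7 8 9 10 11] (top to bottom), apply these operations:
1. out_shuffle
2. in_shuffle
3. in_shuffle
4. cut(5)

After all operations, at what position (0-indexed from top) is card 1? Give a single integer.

After op 1 (out_shuffle): [0 6 1 7 2 8 3 9 4 10 5 11]
After op 2 (in_shuffle): [3 0 9 6 4 1 10 7 5 2 11 8]
After op 3 (in_shuffle): [10 3 7 0 5 9 2 6 11 4 8 1]
After op 4 (cut(5)): [9 2 6 11 4 8 1 10 3 7 0 5]
Card 1 is at position 6.

Answer: 6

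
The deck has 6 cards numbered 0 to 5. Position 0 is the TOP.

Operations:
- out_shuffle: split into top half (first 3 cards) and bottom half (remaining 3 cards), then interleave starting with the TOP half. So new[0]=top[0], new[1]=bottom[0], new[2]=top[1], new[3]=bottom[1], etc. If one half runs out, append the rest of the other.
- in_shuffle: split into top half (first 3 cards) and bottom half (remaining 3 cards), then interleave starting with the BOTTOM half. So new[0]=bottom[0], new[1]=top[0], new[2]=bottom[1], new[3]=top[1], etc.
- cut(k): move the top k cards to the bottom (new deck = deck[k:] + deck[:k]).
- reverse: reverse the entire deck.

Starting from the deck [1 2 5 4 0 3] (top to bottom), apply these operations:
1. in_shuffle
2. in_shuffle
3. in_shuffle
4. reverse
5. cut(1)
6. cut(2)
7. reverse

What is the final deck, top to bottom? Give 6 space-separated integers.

After op 1 (in_shuffle): [4 1 0 2 3 5]
After op 2 (in_shuffle): [2 4 3 1 5 0]
After op 3 (in_shuffle): [1 2 5 4 0 3]
After op 4 (reverse): [3 0 4 5 2 1]
After op 5 (cut(1)): [0 4 5 2 1 3]
After op 6 (cut(2)): [5 2 1 3 0 4]
After op 7 (reverse): [4 0 3 1 2 5]

Answer: 4 0 3 1 2 5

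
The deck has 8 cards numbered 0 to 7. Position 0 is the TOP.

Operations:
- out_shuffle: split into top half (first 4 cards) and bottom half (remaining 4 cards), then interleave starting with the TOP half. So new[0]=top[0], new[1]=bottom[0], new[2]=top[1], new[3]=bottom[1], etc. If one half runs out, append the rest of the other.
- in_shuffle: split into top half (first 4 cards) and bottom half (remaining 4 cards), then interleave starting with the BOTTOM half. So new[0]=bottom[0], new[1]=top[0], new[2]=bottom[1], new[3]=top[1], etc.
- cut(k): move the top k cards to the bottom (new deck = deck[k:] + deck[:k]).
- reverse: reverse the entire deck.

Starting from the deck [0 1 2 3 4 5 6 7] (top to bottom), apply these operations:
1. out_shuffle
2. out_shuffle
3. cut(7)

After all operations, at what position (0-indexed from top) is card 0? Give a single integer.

After op 1 (out_shuffle): [0 4 1 5 2 6 3 7]
After op 2 (out_shuffle): [0 2 4 6 1 3 5 7]
After op 3 (cut(7)): [7 0 2 4 6 1 3 5]
Card 0 is at position 1.

Answer: 1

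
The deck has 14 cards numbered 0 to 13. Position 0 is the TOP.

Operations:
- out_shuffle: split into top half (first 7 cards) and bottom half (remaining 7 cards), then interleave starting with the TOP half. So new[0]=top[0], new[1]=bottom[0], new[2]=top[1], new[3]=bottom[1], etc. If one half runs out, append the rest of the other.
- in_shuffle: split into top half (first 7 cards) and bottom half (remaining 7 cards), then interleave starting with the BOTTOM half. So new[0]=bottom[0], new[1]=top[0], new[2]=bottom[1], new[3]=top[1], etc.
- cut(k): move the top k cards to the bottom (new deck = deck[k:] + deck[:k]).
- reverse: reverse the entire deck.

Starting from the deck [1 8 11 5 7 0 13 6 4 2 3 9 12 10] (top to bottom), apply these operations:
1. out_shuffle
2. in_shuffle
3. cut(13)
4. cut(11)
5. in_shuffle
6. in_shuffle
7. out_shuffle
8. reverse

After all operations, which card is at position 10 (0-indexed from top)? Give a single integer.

After op 1 (out_shuffle): [1 6 8 4 11 2 5 3 7 9 0 12 13 10]
After op 2 (in_shuffle): [3 1 7 6 9 8 0 4 12 11 13 2 10 5]
After op 3 (cut(13)): [5 3 1 7 6 9 8 0 4 12 11 13 2 10]
After op 4 (cut(11)): [13 2 10 5 3 1 7 6 9 8 0 4 12 11]
After op 5 (in_shuffle): [6 13 9 2 8 10 0 5 4 3 12 1 11 7]
After op 6 (in_shuffle): [5 6 4 13 3 9 12 2 1 8 11 10 7 0]
After op 7 (out_shuffle): [5 2 6 1 4 8 13 11 3 10 9 7 12 0]
After op 8 (reverse): [0 12 7 9 10 3 11 13 8 4 1 6 2 5]
Position 10: card 1.

Answer: 1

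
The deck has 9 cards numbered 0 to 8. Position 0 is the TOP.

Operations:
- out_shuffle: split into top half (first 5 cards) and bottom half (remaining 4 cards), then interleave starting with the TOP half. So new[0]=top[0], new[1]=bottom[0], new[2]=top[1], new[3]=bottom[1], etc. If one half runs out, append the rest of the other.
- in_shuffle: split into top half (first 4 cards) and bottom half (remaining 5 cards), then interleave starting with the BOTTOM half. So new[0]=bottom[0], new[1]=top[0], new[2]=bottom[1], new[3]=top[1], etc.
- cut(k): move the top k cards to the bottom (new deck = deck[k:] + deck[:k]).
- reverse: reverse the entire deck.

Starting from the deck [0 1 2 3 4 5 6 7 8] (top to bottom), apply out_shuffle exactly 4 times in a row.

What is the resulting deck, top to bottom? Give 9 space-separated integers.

Answer: 0 4 8 3 7 2 6 1 5

Derivation:
After op 1 (out_shuffle): [0 5 1 6 2 7 3 8 4]
After op 2 (out_shuffle): [0 7 5 3 1 8 6 4 2]
After op 3 (out_shuffle): [0 8 7 6 5 4 3 2 1]
After op 4 (out_shuffle): [0 4 8 3 7 2 6 1 5]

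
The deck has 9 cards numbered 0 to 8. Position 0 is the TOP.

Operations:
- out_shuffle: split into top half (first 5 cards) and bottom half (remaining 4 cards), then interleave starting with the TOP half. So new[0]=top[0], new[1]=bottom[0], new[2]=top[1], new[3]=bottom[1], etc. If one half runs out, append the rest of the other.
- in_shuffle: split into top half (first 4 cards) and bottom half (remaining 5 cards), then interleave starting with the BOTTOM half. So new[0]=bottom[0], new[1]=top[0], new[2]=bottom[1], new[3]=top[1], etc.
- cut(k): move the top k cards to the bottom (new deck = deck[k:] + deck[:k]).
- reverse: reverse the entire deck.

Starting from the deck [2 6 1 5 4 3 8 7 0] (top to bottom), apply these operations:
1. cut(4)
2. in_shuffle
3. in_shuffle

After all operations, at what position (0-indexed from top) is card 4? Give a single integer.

Answer: 3

Derivation:
After op 1 (cut(4)): [4 3 8 7 0 2 6 1 5]
After op 2 (in_shuffle): [0 4 2 3 6 8 1 7 5]
After op 3 (in_shuffle): [6 0 8 4 1 2 7 3 5]
Card 4 is at position 3.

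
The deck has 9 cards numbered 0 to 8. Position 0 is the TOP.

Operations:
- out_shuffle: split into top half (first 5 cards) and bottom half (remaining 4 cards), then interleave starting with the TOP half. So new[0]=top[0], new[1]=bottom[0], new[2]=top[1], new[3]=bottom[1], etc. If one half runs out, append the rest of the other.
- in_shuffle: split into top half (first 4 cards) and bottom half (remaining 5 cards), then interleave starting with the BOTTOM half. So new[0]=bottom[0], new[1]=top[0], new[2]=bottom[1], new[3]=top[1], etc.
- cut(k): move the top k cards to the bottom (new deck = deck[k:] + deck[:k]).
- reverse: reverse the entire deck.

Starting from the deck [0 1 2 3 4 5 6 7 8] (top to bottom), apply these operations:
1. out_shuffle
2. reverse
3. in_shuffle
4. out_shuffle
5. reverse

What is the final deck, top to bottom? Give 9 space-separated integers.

After op 1 (out_shuffle): [0 5 1 6 2 7 3 8 4]
After op 2 (reverse): [4 8 3 7 2 6 1 5 0]
After op 3 (in_shuffle): [2 4 6 8 1 3 5 7 0]
After op 4 (out_shuffle): [2 3 4 5 6 7 8 0 1]
After op 5 (reverse): [1 0 8 7 6 5 4 3 2]

Answer: 1 0 8 7 6 5 4 3 2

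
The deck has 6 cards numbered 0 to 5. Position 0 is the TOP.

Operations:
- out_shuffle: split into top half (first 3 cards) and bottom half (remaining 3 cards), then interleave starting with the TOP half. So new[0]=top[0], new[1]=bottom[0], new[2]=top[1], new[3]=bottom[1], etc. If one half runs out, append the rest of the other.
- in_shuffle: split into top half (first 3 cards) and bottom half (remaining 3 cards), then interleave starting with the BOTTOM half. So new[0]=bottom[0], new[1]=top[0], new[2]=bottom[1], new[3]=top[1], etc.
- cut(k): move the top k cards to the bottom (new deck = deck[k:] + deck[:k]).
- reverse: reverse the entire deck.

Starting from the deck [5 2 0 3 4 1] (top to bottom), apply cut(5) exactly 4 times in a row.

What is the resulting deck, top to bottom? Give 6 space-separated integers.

After op 1 (cut(5)): [1 5 2 0 3 4]
After op 2 (cut(5)): [4 1 5 2 0 3]
After op 3 (cut(5)): [3 4 1 5 2 0]
After op 4 (cut(5)): [0 3 4 1 5 2]

Answer: 0 3 4 1 5 2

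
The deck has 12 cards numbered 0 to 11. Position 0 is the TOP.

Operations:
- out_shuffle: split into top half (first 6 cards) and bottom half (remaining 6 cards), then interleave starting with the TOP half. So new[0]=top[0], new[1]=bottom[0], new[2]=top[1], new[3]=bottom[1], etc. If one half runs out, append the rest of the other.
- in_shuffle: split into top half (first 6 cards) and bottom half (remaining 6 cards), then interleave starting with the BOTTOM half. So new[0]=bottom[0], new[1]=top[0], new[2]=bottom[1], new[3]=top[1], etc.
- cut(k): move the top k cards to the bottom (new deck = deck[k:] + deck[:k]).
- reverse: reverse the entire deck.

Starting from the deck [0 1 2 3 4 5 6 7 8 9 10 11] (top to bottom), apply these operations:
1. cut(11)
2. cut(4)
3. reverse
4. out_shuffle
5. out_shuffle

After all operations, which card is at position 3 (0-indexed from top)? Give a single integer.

After op 1 (cut(11)): [11 0 1 2 3 4 5 6 7 8 9 10]
After op 2 (cut(4)): [3 4 5 6 7 8 9 10 11 0 1 2]
After op 3 (reverse): [2 1 0 11 10 9 8 7 6 5 4 3]
After op 4 (out_shuffle): [2 8 1 7 0 6 11 5 10 4 9 3]
After op 5 (out_shuffle): [2 11 8 5 1 10 7 4 0 9 6 3]
Position 3: card 5.

Answer: 5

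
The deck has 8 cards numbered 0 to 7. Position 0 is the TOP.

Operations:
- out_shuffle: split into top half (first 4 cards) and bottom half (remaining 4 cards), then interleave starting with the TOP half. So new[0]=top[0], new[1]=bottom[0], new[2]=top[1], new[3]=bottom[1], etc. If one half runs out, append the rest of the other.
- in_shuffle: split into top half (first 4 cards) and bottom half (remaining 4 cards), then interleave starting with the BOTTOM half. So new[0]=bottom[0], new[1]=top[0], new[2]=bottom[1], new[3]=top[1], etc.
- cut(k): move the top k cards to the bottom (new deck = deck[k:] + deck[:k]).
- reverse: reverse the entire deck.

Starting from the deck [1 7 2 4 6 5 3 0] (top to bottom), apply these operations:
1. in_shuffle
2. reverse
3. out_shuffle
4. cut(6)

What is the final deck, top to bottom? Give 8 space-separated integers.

After op 1 (in_shuffle): [6 1 5 7 3 2 0 4]
After op 2 (reverse): [4 0 2 3 7 5 1 6]
After op 3 (out_shuffle): [4 7 0 5 2 1 3 6]
After op 4 (cut(6)): [3 6 4 7 0 5 2 1]

Answer: 3 6 4 7 0 5 2 1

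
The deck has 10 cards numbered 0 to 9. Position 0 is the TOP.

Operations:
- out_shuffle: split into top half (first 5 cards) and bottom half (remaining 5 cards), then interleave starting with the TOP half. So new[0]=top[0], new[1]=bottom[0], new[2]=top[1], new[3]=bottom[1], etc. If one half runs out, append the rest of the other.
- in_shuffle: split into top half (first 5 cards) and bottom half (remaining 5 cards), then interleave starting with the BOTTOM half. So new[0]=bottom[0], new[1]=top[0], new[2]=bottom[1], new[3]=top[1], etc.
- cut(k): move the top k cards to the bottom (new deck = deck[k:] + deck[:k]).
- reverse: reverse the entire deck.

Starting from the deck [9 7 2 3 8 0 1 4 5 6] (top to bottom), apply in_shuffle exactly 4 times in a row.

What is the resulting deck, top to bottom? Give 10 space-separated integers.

After op 1 (in_shuffle): [0 9 1 7 4 2 5 3 6 8]
After op 2 (in_shuffle): [2 0 5 9 3 1 6 7 8 4]
After op 3 (in_shuffle): [1 2 6 0 7 5 8 9 4 3]
After op 4 (in_shuffle): [5 1 8 2 9 6 4 0 3 7]

Answer: 5 1 8 2 9 6 4 0 3 7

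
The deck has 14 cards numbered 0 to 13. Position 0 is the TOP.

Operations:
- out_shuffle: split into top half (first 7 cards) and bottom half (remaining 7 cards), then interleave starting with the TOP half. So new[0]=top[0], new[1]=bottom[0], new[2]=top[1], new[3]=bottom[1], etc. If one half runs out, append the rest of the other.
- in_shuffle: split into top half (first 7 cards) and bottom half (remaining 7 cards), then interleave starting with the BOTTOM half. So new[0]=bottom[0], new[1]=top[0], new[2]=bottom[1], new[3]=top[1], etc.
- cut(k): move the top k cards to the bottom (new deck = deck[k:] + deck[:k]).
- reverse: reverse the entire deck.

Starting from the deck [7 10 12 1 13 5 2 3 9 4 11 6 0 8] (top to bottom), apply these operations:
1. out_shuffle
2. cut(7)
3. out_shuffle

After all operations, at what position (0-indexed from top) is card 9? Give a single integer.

Answer: 7

Derivation:
After op 1 (out_shuffle): [7 3 10 9 12 4 1 11 13 6 5 0 2 8]
After op 2 (cut(7)): [11 13 6 5 0 2 8 7 3 10 9 12 4 1]
After op 3 (out_shuffle): [11 7 13 3 6 10 5 9 0 12 2 4 8 1]
Card 9 is at position 7.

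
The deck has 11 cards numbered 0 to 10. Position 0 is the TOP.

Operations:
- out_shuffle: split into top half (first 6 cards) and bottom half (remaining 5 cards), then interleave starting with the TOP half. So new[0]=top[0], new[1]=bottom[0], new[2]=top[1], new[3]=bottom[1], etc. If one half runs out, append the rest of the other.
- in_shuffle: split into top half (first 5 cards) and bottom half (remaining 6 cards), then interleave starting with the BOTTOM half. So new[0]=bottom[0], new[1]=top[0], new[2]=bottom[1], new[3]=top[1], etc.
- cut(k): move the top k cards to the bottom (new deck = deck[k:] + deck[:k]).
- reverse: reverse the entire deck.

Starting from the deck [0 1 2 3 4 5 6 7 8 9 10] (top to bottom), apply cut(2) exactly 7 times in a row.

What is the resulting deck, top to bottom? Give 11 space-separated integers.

After op 1 (cut(2)): [2 3 4 5 6 7 8 9 10 0 1]
After op 2 (cut(2)): [4 5 6 7 8 9 10 0 1 2 3]
After op 3 (cut(2)): [6 7 8 9 10 0 1 2 3 4 5]
After op 4 (cut(2)): [8 9 10 0 1 2 3 4 5 6 7]
After op 5 (cut(2)): [10 0 1 2 3 4 5 6 7 8 9]
After op 6 (cut(2)): [1 2 3 4 5 6 7 8 9 10 0]
After op 7 (cut(2)): [3 4 5 6 7 8 9 10 0 1 2]

Answer: 3 4 5 6 7 8 9 10 0 1 2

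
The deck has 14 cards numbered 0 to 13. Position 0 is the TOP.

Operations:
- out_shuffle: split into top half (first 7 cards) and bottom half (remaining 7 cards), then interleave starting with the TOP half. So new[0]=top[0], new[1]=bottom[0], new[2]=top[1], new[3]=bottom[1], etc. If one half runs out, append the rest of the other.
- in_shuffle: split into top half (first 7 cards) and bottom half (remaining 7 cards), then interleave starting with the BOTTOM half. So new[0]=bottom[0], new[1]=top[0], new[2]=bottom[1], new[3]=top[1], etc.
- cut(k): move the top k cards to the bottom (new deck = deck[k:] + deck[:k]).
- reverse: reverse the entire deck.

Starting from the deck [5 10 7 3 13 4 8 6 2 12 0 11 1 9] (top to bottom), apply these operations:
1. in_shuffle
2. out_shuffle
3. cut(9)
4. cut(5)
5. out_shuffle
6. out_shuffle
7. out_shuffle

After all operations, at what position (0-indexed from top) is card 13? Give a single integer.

Answer: 1

Derivation:
After op 1 (in_shuffle): [6 5 2 10 12 7 0 3 11 13 1 4 9 8]
After op 2 (out_shuffle): [6 3 5 11 2 13 10 1 12 4 7 9 0 8]
After op 3 (cut(9)): [4 7 9 0 8 6 3 5 11 2 13 10 1 12]
After op 4 (cut(5)): [6 3 5 11 2 13 10 1 12 4 7 9 0 8]
After op 5 (out_shuffle): [6 1 3 12 5 4 11 7 2 9 13 0 10 8]
After op 6 (out_shuffle): [6 7 1 2 3 9 12 13 5 0 4 10 11 8]
After op 7 (out_shuffle): [6 13 7 5 1 0 2 4 3 10 9 11 12 8]
Card 13 is at position 1.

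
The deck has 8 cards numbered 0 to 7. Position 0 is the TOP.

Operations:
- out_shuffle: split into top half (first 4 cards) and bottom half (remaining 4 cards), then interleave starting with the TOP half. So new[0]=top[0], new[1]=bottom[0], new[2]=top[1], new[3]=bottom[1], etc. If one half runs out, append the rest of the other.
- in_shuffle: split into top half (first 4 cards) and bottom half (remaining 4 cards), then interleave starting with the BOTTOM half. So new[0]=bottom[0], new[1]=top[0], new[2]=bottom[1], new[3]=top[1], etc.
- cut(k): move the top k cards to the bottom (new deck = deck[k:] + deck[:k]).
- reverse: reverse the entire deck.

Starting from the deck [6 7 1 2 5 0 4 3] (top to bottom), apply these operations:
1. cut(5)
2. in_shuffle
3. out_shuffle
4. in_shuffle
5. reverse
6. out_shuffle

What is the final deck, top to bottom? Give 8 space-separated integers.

After op 1 (cut(5)): [0 4 3 6 7 1 2 5]
After op 2 (in_shuffle): [7 0 1 4 2 3 5 6]
After op 3 (out_shuffle): [7 2 0 3 1 5 4 6]
After op 4 (in_shuffle): [1 7 5 2 4 0 6 3]
After op 5 (reverse): [3 6 0 4 2 5 7 1]
After op 6 (out_shuffle): [3 2 6 5 0 7 4 1]

Answer: 3 2 6 5 0 7 4 1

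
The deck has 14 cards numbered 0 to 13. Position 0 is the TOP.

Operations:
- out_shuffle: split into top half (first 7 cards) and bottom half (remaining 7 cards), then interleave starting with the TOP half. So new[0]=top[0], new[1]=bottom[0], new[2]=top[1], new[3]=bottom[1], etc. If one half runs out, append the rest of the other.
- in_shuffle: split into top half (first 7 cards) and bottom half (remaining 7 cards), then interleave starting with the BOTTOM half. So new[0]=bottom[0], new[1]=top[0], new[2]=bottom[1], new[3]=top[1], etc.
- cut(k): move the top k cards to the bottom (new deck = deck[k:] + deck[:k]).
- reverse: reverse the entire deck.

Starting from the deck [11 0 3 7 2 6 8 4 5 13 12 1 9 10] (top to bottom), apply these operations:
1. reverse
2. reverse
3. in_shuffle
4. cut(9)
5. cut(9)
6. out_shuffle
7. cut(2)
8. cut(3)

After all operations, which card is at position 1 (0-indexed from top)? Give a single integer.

Answer: 7

Derivation:
After op 1 (reverse): [10 9 1 12 13 5 4 8 6 2 7 3 0 11]
After op 2 (reverse): [11 0 3 7 2 6 8 4 5 13 12 1 9 10]
After op 3 (in_shuffle): [4 11 5 0 13 3 12 7 1 2 9 6 10 8]
After op 4 (cut(9)): [2 9 6 10 8 4 11 5 0 13 3 12 7 1]
After op 5 (cut(9)): [13 3 12 7 1 2 9 6 10 8 4 11 5 0]
After op 6 (out_shuffle): [13 6 3 10 12 8 7 4 1 11 2 5 9 0]
After op 7 (cut(2)): [3 10 12 8 7 4 1 11 2 5 9 0 13 6]
After op 8 (cut(3)): [8 7 4 1 11 2 5 9 0 13 6 3 10 12]
Position 1: card 7.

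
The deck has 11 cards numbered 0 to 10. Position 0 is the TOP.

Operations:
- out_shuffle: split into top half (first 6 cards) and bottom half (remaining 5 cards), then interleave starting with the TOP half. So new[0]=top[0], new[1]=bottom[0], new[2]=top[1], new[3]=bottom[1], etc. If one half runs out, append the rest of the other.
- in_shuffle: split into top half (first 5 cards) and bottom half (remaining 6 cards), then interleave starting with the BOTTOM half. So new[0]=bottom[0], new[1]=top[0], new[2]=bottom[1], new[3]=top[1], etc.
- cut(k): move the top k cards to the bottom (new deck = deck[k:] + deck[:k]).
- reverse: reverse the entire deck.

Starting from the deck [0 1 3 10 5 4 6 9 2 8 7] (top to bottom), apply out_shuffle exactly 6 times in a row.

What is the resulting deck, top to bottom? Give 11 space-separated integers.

After op 1 (out_shuffle): [0 6 1 9 3 2 10 8 5 7 4]
After op 2 (out_shuffle): [0 10 6 8 1 5 9 7 3 4 2]
After op 3 (out_shuffle): [0 9 10 7 6 3 8 4 1 2 5]
After op 4 (out_shuffle): [0 8 9 4 10 1 7 2 6 5 3]
After op 5 (out_shuffle): [0 7 8 2 9 6 4 5 10 3 1]
After op 6 (out_shuffle): [0 4 7 5 8 10 2 3 9 1 6]

Answer: 0 4 7 5 8 10 2 3 9 1 6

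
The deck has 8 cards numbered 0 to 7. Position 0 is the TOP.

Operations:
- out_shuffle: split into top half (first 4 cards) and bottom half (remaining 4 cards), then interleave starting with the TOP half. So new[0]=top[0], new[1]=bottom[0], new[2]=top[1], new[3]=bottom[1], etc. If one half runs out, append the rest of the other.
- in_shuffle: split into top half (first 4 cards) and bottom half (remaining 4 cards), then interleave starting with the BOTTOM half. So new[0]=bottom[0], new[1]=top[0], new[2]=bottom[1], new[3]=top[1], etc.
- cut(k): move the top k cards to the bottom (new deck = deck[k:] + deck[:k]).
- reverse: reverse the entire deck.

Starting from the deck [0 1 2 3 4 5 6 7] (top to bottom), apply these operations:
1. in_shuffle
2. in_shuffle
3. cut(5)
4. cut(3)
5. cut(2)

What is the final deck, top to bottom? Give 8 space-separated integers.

After op 1 (in_shuffle): [4 0 5 1 6 2 7 3]
After op 2 (in_shuffle): [6 4 2 0 7 5 3 1]
After op 3 (cut(5)): [5 3 1 6 4 2 0 7]
After op 4 (cut(3)): [6 4 2 0 7 5 3 1]
After op 5 (cut(2)): [2 0 7 5 3 1 6 4]

Answer: 2 0 7 5 3 1 6 4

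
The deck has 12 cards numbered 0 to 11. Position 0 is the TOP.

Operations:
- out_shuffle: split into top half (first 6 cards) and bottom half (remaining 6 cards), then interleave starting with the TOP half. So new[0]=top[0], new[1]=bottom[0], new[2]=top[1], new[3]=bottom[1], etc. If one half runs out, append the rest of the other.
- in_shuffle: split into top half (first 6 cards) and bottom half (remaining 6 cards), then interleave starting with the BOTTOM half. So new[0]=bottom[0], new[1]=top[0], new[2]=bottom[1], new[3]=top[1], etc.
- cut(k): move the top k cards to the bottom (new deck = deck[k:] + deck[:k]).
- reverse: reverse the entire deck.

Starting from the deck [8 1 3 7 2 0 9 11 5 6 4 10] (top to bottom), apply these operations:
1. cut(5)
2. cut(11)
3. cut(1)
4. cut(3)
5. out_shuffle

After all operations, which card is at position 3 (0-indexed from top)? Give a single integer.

Answer: 7

Derivation:
After op 1 (cut(5)): [0 9 11 5 6 4 10 8 1 3 7 2]
After op 2 (cut(11)): [2 0 9 11 5 6 4 10 8 1 3 7]
After op 3 (cut(1)): [0 9 11 5 6 4 10 8 1 3 7 2]
After op 4 (cut(3)): [5 6 4 10 8 1 3 7 2 0 9 11]
After op 5 (out_shuffle): [5 3 6 7 4 2 10 0 8 9 1 11]
Position 3: card 7.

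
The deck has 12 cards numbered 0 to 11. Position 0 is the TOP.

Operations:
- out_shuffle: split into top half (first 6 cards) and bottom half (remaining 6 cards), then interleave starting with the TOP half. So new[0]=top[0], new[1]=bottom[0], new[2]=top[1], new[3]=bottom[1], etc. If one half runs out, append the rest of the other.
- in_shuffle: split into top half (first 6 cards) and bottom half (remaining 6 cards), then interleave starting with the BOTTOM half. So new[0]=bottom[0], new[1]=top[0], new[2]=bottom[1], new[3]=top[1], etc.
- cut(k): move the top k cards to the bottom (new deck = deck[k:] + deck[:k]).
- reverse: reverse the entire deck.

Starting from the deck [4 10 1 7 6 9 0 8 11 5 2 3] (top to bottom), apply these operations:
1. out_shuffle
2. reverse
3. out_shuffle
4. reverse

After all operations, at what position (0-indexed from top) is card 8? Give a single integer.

Answer: 6

Derivation:
After op 1 (out_shuffle): [4 0 10 8 1 11 7 5 6 2 9 3]
After op 2 (reverse): [3 9 2 6 5 7 11 1 8 10 0 4]
After op 3 (out_shuffle): [3 11 9 1 2 8 6 10 5 0 7 4]
After op 4 (reverse): [4 7 0 5 10 6 8 2 1 9 11 3]
Card 8 is at position 6.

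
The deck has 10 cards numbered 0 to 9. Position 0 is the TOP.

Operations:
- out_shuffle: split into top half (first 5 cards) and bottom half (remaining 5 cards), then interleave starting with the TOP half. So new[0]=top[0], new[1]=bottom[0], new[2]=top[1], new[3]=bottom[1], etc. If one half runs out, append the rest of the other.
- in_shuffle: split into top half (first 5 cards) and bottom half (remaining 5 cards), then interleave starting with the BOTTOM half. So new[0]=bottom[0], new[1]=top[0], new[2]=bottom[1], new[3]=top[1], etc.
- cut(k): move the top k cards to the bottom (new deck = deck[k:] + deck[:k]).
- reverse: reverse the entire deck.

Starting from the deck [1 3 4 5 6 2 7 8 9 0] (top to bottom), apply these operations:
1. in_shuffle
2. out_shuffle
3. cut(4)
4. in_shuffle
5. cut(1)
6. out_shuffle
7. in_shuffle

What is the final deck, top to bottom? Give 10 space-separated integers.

Answer: 9 7 4 1 8 2 3 0 6 5

Derivation:
After op 1 (in_shuffle): [2 1 7 3 8 4 9 5 0 6]
After op 2 (out_shuffle): [2 4 1 9 7 5 3 0 8 6]
After op 3 (cut(4)): [7 5 3 0 8 6 2 4 1 9]
After op 4 (in_shuffle): [6 7 2 5 4 3 1 0 9 8]
After op 5 (cut(1)): [7 2 5 4 3 1 0 9 8 6]
After op 6 (out_shuffle): [7 1 2 0 5 9 4 8 3 6]
After op 7 (in_shuffle): [9 7 4 1 8 2 3 0 6 5]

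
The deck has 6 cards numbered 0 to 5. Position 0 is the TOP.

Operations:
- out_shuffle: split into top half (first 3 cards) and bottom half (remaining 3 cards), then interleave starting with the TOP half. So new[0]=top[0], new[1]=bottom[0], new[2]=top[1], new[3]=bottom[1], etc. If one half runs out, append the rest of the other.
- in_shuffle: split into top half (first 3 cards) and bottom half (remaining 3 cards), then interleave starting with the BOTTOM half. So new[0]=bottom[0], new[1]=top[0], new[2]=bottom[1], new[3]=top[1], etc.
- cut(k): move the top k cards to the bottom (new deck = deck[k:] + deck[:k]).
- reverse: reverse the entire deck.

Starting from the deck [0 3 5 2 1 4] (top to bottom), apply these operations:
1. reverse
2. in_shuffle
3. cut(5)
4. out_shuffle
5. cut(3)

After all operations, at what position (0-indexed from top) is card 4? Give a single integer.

Answer: 1

Derivation:
After op 1 (reverse): [4 1 2 5 3 0]
After op 2 (in_shuffle): [5 4 3 1 0 2]
After op 3 (cut(5)): [2 5 4 3 1 0]
After op 4 (out_shuffle): [2 3 5 1 4 0]
After op 5 (cut(3)): [1 4 0 2 3 5]
Card 4 is at position 1.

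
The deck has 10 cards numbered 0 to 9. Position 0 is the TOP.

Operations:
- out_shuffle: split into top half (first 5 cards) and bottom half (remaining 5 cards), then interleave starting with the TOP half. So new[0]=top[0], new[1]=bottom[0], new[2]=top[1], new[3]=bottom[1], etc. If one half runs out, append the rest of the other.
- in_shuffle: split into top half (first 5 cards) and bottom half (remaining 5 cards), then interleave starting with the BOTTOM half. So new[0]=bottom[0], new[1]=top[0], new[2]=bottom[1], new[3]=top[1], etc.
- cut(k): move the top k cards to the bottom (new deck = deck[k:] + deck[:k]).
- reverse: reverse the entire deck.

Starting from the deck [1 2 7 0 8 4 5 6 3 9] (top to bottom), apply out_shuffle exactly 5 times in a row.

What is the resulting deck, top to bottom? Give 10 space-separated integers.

After op 1 (out_shuffle): [1 4 2 5 7 6 0 3 8 9]
After op 2 (out_shuffle): [1 6 4 0 2 3 5 8 7 9]
After op 3 (out_shuffle): [1 3 6 5 4 8 0 7 2 9]
After op 4 (out_shuffle): [1 8 3 0 6 7 5 2 4 9]
After op 5 (out_shuffle): [1 7 8 5 3 2 0 4 6 9]

Answer: 1 7 8 5 3 2 0 4 6 9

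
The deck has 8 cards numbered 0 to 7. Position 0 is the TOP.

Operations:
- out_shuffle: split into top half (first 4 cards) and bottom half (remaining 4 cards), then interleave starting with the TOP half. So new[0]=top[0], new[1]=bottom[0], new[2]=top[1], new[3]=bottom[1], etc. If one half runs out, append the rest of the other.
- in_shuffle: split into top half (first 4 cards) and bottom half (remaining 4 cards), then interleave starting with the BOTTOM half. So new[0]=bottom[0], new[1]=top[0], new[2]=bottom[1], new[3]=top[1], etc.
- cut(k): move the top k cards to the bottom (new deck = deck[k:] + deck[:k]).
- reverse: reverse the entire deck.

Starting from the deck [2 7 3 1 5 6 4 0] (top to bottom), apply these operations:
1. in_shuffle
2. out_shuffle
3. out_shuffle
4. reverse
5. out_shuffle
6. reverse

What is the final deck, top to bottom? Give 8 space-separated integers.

Answer: 5 2 6 7 4 3 0 1

Derivation:
After op 1 (in_shuffle): [5 2 6 7 4 3 0 1]
After op 2 (out_shuffle): [5 4 2 3 6 0 7 1]
After op 3 (out_shuffle): [5 6 4 0 2 7 3 1]
After op 4 (reverse): [1 3 7 2 0 4 6 5]
After op 5 (out_shuffle): [1 0 3 4 7 6 2 5]
After op 6 (reverse): [5 2 6 7 4 3 0 1]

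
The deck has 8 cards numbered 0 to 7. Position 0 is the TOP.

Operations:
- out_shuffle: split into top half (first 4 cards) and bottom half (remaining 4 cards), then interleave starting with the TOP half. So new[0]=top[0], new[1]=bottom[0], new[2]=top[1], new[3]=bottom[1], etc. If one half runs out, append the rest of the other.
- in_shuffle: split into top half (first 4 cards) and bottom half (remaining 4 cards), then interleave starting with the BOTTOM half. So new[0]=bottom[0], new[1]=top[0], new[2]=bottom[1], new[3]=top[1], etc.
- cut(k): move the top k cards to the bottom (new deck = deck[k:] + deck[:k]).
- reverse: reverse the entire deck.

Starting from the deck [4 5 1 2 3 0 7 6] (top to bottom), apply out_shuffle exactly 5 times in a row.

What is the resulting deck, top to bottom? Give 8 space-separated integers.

Answer: 4 1 3 7 5 2 0 6

Derivation:
After op 1 (out_shuffle): [4 3 5 0 1 7 2 6]
After op 2 (out_shuffle): [4 1 3 7 5 2 0 6]
After op 3 (out_shuffle): [4 5 1 2 3 0 7 6]
After op 4 (out_shuffle): [4 3 5 0 1 7 2 6]
After op 5 (out_shuffle): [4 1 3 7 5 2 0 6]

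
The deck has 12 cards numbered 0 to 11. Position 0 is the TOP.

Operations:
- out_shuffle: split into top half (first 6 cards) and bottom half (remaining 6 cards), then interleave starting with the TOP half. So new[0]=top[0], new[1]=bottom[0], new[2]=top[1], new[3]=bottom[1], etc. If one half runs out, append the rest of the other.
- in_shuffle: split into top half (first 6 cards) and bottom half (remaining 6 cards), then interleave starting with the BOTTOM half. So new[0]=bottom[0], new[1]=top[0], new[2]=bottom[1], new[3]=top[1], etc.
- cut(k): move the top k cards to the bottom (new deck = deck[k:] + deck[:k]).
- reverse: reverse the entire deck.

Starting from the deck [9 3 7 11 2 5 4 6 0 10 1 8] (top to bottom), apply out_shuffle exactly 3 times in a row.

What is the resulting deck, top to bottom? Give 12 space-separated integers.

After op 1 (out_shuffle): [9 4 3 6 7 0 11 10 2 1 5 8]
After op 2 (out_shuffle): [9 11 4 10 3 2 6 1 7 5 0 8]
After op 3 (out_shuffle): [9 6 11 1 4 7 10 5 3 0 2 8]

Answer: 9 6 11 1 4 7 10 5 3 0 2 8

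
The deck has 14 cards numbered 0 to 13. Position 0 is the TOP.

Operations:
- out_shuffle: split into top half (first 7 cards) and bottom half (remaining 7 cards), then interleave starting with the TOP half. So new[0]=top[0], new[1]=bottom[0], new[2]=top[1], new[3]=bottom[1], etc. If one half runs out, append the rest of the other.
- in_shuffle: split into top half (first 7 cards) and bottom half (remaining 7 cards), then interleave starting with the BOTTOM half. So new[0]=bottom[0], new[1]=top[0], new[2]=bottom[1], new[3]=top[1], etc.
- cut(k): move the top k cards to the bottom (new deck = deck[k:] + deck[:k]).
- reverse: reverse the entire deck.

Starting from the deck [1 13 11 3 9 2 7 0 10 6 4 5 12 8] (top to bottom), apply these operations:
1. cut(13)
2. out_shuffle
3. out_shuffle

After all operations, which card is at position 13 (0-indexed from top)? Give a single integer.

Answer: 12

Derivation:
After op 1 (cut(13)): [8 1 13 11 3 9 2 7 0 10 6 4 5 12]
After op 2 (out_shuffle): [8 7 1 0 13 10 11 6 3 4 9 5 2 12]
After op 3 (out_shuffle): [8 6 7 3 1 4 0 9 13 5 10 2 11 12]
Position 13: card 12.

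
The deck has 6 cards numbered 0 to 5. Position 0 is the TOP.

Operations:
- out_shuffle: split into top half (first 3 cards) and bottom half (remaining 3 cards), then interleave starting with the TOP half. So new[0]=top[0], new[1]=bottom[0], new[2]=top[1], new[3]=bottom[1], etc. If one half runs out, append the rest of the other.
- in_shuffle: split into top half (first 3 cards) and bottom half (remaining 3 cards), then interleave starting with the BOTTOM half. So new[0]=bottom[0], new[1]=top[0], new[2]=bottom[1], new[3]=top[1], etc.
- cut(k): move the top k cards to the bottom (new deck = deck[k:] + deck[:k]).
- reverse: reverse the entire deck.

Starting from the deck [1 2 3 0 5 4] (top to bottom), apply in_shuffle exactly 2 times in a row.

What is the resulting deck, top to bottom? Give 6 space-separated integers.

Answer: 2 0 4 1 3 5

Derivation:
After op 1 (in_shuffle): [0 1 5 2 4 3]
After op 2 (in_shuffle): [2 0 4 1 3 5]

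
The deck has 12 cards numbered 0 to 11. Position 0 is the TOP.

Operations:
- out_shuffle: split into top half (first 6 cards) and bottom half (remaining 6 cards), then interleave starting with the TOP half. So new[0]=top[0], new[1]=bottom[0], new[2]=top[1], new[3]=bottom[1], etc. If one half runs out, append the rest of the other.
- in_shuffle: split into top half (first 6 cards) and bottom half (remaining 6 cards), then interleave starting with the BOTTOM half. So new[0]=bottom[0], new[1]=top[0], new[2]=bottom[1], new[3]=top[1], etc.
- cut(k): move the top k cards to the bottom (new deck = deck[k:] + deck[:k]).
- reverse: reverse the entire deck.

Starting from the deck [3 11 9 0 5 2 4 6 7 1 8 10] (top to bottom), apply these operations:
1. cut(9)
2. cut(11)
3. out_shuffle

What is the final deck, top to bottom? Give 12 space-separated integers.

Answer: 7 9 1 0 8 5 10 2 3 4 11 6

Derivation:
After op 1 (cut(9)): [1 8 10 3 11 9 0 5 2 4 6 7]
After op 2 (cut(11)): [7 1 8 10 3 11 9 0 5 2 4 6]
After op 3 (out_shuffle): [7 9 1 0 8 5 10 2 3 4 11 6]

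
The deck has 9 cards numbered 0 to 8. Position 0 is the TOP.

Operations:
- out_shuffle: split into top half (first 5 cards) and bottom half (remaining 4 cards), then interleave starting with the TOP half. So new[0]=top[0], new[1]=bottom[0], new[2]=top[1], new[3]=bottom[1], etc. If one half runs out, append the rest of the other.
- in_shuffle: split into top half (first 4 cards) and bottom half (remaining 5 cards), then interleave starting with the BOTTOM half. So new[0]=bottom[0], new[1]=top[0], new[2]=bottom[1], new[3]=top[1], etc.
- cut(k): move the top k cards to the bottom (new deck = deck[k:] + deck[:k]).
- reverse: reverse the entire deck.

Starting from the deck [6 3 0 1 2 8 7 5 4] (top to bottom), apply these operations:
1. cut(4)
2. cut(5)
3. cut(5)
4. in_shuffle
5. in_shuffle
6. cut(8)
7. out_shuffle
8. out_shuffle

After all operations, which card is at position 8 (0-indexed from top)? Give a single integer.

After op 1 (cut(4)): [2 8 7 5 4 6 3 0 1]
After op 2 (cut(5)): [6 3 0 1 2 8 7 5 4]
After op 3 (cut(5)): [8 7 5 4 6 3 0 1 2]
After op 4 (in_shuffle): [6 8 3 7 0 5 1 4 2]
After op 5 (in_shuffle): [0 6 5 8 1 3 4 7 2]
After op 6 (cut(8)): [2 0 6 5 8 1 3 4 7]
After op 7 (out_shuffle): [2 1 0 3 6 4 5 7 8]
After op 8 (out_shuffle): [2 4 1 5 0 7 3 8 6]
Position 8: card 6.

Answer: 6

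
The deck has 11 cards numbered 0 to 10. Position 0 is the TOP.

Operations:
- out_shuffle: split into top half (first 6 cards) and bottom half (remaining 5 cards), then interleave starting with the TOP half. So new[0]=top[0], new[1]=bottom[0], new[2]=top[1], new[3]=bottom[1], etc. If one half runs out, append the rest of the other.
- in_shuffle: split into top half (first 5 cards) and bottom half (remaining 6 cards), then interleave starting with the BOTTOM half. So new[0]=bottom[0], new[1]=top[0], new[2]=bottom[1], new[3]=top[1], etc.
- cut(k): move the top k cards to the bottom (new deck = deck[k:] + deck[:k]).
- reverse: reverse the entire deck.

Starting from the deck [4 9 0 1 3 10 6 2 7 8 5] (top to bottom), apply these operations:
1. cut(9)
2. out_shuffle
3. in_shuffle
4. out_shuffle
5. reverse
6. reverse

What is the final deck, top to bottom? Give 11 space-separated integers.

Answer: 6 0 8 10 9 7 3 4 2 1 5

Derivation:
After op 1 (cut(9)): [8 5 4 9 0 1 3 10 6 2 7]
After op 2 (out_shuffle): [8 3 5 10 4 6 9 2 0 7 1]
After op 3 (in_shuffle): [6 8 9 3 2 5 0 10 7 4 1]
After op 4 (out_shuffle): [6 0 8 10 9 7 3 4 2 1 5]
After op 5 (reverse): [5 1 2 4 3 7 9 10 8 0 6]
After op 6 (reverse): [6 0 8 10 9 7 3 4 2 1 5]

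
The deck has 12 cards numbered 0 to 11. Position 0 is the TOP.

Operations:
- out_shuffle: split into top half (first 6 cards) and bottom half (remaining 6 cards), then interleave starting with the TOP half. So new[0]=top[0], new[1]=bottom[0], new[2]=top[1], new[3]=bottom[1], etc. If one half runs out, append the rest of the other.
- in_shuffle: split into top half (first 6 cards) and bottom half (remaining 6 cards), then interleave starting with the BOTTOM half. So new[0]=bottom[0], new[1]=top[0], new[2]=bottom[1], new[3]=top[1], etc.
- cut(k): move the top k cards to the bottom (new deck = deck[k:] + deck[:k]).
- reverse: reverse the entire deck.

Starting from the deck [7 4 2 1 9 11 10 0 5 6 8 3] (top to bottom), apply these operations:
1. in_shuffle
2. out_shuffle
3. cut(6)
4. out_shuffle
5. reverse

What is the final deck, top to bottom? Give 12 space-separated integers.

After op 1 (in_shuffle): [10 7 0 4 5 2 6 1 8 9 3 11]
After op 2 (out_shuffle): [10 6 7 1 0 8 4 9 5 3 2 11]
After op 3 (cut(6)): [4 9 5 3 2 11 10 6 7 1 0 8]
After op 4 (out_shuffle): [4 10 9 6 5 7 3 1 2 0 11 8]
After op 5 (reverse): [8 11 0 2 1 3 7 5 6 9 10 4]

Answer: 8 11 0 2 1 3 7 5 6 9 10 4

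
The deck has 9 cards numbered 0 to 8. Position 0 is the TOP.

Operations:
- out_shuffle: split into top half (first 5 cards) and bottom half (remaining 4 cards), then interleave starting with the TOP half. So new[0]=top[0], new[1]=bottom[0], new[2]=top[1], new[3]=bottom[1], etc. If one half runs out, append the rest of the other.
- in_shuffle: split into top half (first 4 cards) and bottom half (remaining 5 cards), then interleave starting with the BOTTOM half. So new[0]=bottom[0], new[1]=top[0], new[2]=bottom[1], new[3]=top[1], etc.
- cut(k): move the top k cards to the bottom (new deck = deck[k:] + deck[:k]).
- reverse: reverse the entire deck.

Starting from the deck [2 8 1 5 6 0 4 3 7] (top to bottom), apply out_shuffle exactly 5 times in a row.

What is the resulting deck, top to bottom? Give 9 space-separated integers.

After op 1 (out_shuffle): [2 0 8 4 1 3 5 7 6]
After op 2 (out_shuffle): [2 3 0 5 8 7 4 6 1]
After op 3 (out_shuffle): [2 7 3 4 0 6 5 1 8]
After op 4 (out_shuffle): [2 6 7 5 3 1 4 8 0]
After op 5 (out_shuffle): [2 1 6 4 7 8 5 0 3]

Answer: 2 1 6 4 7 8 5 0 3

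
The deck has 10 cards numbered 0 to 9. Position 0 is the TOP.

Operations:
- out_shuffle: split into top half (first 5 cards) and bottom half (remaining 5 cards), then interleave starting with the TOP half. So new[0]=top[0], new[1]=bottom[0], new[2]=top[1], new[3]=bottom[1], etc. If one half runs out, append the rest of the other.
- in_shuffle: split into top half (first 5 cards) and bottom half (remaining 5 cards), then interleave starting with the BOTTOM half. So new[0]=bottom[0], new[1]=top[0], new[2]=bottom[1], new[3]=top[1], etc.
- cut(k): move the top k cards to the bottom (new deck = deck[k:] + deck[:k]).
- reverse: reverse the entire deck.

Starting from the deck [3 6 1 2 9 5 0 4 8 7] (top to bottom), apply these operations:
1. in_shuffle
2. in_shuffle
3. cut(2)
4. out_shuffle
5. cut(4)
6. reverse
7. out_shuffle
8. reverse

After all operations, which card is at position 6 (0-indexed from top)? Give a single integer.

After op 1 (in_shuffle): [5 3 0 6 4 1 8 2 7 9]
After op 2 (in_shuffle): [1 5 8 3 2 0 7 6 9 4]
After op 3 (cut(2)): [8 3 2 0 7 6 9 4 1 5]
After op 4 (out_shuffle): [8 6 3 9 2 4 0 1 7 5]
After op 5 (cut(4)): [2 4 0 1 7 5 8 6 3 9]
After op 6 (reverse): [9 3 6 8 5 7 1 0 4 2]
After op 7 (out_shuffle): [9 7 3 1 6 0 8 4 5 2]
After op 8 (reverse): [2 5 4 8 0 6 1 3 7 9]
Position 6: card 1.

Answer: 1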